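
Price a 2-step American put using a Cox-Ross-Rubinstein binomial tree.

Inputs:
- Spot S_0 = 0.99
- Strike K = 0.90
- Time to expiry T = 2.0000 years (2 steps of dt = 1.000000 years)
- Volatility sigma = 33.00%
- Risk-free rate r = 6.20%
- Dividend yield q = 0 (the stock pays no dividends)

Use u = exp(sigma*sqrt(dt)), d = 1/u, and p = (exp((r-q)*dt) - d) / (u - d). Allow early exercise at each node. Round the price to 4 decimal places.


Answer: Price = V(0,0) = 0.0861

Derivation:
dt = T/N = 1.000000
u = exp(sigma*sqrt(dt)) = 1.390968; d = 1/u = 0.718924
p = (exp((r-q)*dt) - d) / (u - d) = 0.513416
Discount per step: exp(-r*dt) = 0.939883
Stock lattice S(k, i) with i counting down-moves:
  k=0: S(0,0) = 0.9900
  k=1: S(1,0) = 1.3771; S(1,1) = 0.7117
  k=2: S(2,0) = 1.9154; S(2,1) = 0.9900; S(2,2) = 0.5117
Terminal payoffs V(N, i) = max(K - S_T, 0):
  V(2,0) = 0.000000; V(2,1) = 0.000000; V(2,2) = 0.388317
Backward induction: V(k, i) = exp(-r*dt) * [p * V(k+1, i) + (1-p) * V(k+1, i+1)]; then take max(V_cont, immediate exercise) for American.
  V(1,0) = exp(-r*dt) * [p*0.000000 + (1-p)*0.000000] = 0.000000; exercise = 0.000000; V(1,0) = max -> 0.000000
  V(1,1) = exp(-r*dt) * [p*0.000000 + (1-p)*0.388317] = 0.177590; exercise = 0.188266; V(1,1) = max -> 0.188266
  V(0,0) = exp(-r*dt) * [p*0.000000 + (1-p)*0.188266] = 0.086100; exercise = 0.000000; V(0,0) = max -> 0.086100


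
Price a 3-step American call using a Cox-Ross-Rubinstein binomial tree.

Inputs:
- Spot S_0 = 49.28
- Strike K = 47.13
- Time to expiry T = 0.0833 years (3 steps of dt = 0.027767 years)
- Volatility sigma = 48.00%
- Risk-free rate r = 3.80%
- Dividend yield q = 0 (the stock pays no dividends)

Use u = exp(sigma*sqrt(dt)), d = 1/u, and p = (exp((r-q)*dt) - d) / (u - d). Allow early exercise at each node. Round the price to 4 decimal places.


Answer: Price = V(0,0) = 4.0553

Derivation:
dt = T/N = 0.027767
u = exp(sigma*sqrt(dt)) = 1.083270; d = 1/u = 0.923131
p = (exp((r-q)*dt) - d) / (u - d) = 0.486607
Discount per step: exp(-r*dt) = 0.998945
Stock lattice S(k, i) with i counting down-moves:
  k=0: S(0,0) = 49.2800
  k=1: S(1,0) = 53.3835; S(1,1) = 45.4919
  k=2: S(2,0) = 57.8288; S(2,1) = 49.2800; S(2,2) = 41.9950
  k=3: S(3,0) = 62.6442; S(3,1) = 53.3835; S(3,2) = 45.4919; S(3,3) = 38.7669
Terminal payoffs V(N, i) = max(S_T - K, 0):
  V(3,0) = 15.514151; V(3,1) = 6.253532; V(3,2) = 0.000000; V(3,3) = 0.000000
Backward induction: V(k, i) = exp(-r*dt) * [p * V(k+1, i) + (1-p) * V(k+1, i+1)]; then take max(V_cont, immediate exercise) for American.
  V(2,0) = exp(-r*dt) * [p*15.514151 + (1-p)*6.253532] = 10.748467; exercise = 10.698765; V(2,0) = max -> 10.748467
  V(2,1) = exp(-r*dt) * [p*6.253532 + (1-p)*0.000000] = 3.039804; exercise = 2.150000; V(2,1) = max -> 3.039804
  V(2,2) = exp(-r*dt) * [p*0.000000 + (1-p)*0.000000] = 0.000000; exercise = 0.000000; V(2,2) = max -> 0.000000
  V(1,0) = exp(-r*dt) * [p*10.748467 + (1-p)*3.039804] = 6.783732; exercise = 6.253532; V(1,0) = max -> 6.783732
  V(1,1) = exp(-r*dt) * [p*3.039804 + (1-p)*0.000000] = 1.477630; exercise = 0.000000; V(1,1) = max -> 1.477630
  V(0,0) = exp(-r*dt) * [p*6.783732 + (1-p)*1.477630] = 4.055335; exercise = 2.150000; V(0,0) = max -> 4.055335


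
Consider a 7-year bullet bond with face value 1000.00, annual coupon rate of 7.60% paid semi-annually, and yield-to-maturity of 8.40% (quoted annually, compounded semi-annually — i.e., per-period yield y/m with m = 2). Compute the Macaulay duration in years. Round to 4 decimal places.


Answer: Macaulay duration = 5.5191 years

Derivation:
Coupon per period c = face * coupon_rate / m = 38.000000
Periods per year m = 2; per-period yield y/m = 0.042000
Number of cashflows N = 14
Cashflows (t years, CF_t, discount factor 1/(1+y/m)^(m*t), PV):
  t = 0.5000: CF_t = 38.000000, DF = 0.959693, PV = 36.468330
  t = 1.0000: CF_t = 38.000000, DF = 0.921010, PV = 34.998397
  t = 1.5000: CF_t = 38.000000, DF = 0.883887, PV = 33.587713
  t = 2.0000: CF_t = 38.000000, DF = 0.848260, PV = 32.233890
  t = 2.5000: CF_t = 38.000000, DF = 0.814069, PV = 30.934635
  t = 3.0000: CF_t = 38.000000, DF = 0.781257, PV = 29.687750
  t = 3.5000: CF_t = 38.000000, DF = 0.749766, PV = 28.491123
  t = 4.0000: CF_t = 38.000000, DF = 0.719545, PV = 27.342728
  t = 4.5000: CF_t = 38.000000, DF = 0.690543, PV = 26.240622
  t = 5.0000: CF_t = 38.000000, DF = 0.662709, PV = 25.182939
  t = 5.5000: CF_t = 38.000000, DF = 0.635997, PV = 24.167887
  t = 6.0000: CF_t = 38.000000, DF = 0.610362, PV = 23.193750
  t = 6.5000: CF_t = 38.000000, DF = 0.585760, PV = 22.258877
  t = 7.0000: CF_t = 1038.000000, DF = 0.562150, PV = 583.511323
Price P = sum_t PV_t = 958.299965
Macaulay numerator sum_t t * PV_t:
  t * PV_t at t = 0.5000: 18.234165
  t * PV_t at t = 1.0000: 34.998397
  t * PV_t at t = 1.5000: 50.381570
  t * PV_t at t = 2.0000: 64.467780
  t * PV_t at t = 2.5000: 77.336589
  t * PV_t at t = 3.0000: 89.063250
  t * PV_t at t = 3.5000: 99.718930
  t * PV_t at t = 4.0000: 109.370913
  t * PV_t at t = 4.5000: 118.082799
  t * PV_t at t = 5.0000: 125.914693
  t * PV_t at t = 5.5000: 132.923380
  t * PV_t at t = 6.0000: 139.162499
  t * PV_t at t = 6.5000: 144.682701
  t * PV_t at t = 7.0000: 4084.579262
Macaulay duration D = (sum_t t * PV_t) / P = 5288.916928 / 958.299965 = 5.519062


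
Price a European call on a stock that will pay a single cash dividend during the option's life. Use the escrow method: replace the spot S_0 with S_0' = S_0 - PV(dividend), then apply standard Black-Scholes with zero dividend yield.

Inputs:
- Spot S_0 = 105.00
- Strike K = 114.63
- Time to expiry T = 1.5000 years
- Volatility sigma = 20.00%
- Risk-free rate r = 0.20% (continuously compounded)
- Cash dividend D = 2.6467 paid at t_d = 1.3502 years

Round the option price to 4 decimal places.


PV(D) = D * exp(-r * t_d) = 2.6467 * 0.99730324 = 2.63956249
S_0' = S_0 - PV(D) = 105.0000 - 2.63956249 = 102.36043751
d1 = (ln(S_0'/K) + (r + sigma^2/2)*T) / (sigma*sqrt(T)) = -0.32745295
d2 = d1 - sigma*sqrt(T) = -0.57240193
exp(-rT) = 0.99700450
N(d1) = 0.37166266; N(d2) = 0.28352486
C = S_0' * N(d1) - K * exp(-rT) * N(d2) = 102.36043751 * 0.37166266 - 114.6300 * 0.99700450 * 0.28352486 = 5.6405

Answer: Price = 5.6405


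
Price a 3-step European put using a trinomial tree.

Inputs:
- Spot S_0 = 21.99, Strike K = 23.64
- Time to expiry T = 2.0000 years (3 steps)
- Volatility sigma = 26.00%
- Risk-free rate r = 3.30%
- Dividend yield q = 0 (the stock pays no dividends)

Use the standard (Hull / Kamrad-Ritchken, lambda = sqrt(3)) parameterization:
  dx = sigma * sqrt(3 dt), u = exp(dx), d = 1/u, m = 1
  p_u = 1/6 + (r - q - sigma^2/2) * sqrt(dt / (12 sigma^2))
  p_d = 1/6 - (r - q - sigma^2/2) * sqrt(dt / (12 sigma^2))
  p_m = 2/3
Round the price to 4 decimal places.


Answer: Price = V(0,0) = 3.2565

Derivation:
dt = T/N = 0.666667; dx = sigma*sqrt(3*dt) = 0.367696
u = exp(dx) = 1.444402; d = 1/u = 0.692328
p_u = 0.165941, p_m = 0.666667, p_d = 0.167392
Discount per step: exp(-r*dt) = 0.978240
Stock lattice S(k, j) with j the centered position index:
  k=0: S(0,+0) = 21.9900
  k=1: S(1,-1) = 15.2243; S(1,+0) = 21.9900; S(1,+1) = 31.7624
  k=2: S(2,-2) = 10.5402; S(2,-1) = 15.2243; S(2,+0) = 21.9900; S(2,+1) = 31.7624; S(2,+2) = 45.8777
  k=3: S(3,-3) = 7.2973; S(3,-2) = 10.5402; S(3,-1) = 15.2243; S(3,+0) = 21.9900; S(3,+1) = 31.7624; S(3,+2) = 45.8777; S(3,+3) = 66.2658
Terminal payoffs V(N, j) = max(K - S_T, 0):
  V(3,-3) = 16.342723; V(3,-2) = 13.099798; V(3,-1) = 8.415708; V(3,+0) = 1.650000; V(3,+1) = 0.000000; V(3,+2) = 0.000000; V(3,+3) = 0.000000
Backward induction: V(k, j) = exp(-r*dt) * [p_u * V(k+1, j+1) + p_m * V(k+1, j) + p_d * V(k+1, j-1)]
  V(2,-2) = exp(-r*dt) * [p_u*8.415708 + p_m*13.099798 + p_d*16.342723] = 12.585406
  V(2,-1) = exp(-r*dt) * [p_u*1.650000 + p_m*8.415708 + p_d*13.099798] = 7.901320
  V(2,+0) = exp(-r*dt) * [p_u*0.000000 + p_m*1.650000 + p_d*8.415708] = 2.454132
  V(2,+1) = exp(-r*dt) * [p_u*0.000000 + p_m*0.000000 + p_d*1.650000] = 0.270187
  V(2,+2) = exp(-r*dt) * [p_u*0.000000 + p_m*0.000000 + p_d*0.000000] = 0.000000
  V(1,-1) = exp(-r*dt) * [p_u*2.454132 + p_m*7.901320 + p_d*12.585406] = 7.612161
  V(1,+0) = exp(-r*dt) * [p_u*0.270187 + p_m*2.454132 + p_d*7.901320] = 2.938184
  V(1,+1) = exp(-r*dt) * [p_u*0.000000 + p_m*0.270187 + p_d*2.454132] = 0.578068
  V(0,+0) = exp(-r*dt) * [p_u*0.578068 + p_m*2.938184 + p_d*7.612161] = 3.256492


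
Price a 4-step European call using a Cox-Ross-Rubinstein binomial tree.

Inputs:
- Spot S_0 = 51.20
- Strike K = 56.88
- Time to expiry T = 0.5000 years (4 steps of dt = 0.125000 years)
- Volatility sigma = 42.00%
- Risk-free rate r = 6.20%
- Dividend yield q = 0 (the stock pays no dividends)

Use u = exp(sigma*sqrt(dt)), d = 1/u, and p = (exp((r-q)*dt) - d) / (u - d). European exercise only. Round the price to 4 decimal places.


Answer: Price = V(0,0) = 4.7749

Derivation:
dt = T/N = 0.125000
u = exp(sigma*sqrt(dt)) = 1.160084; d = 1/u = 0.862007
p = (exp((r-q)*dt) - d) / (u - d) = 0.489046
Discount per step: exp(-r*dt) = 0.992280
Stock lattice S(k, i) with i counting down-moves:
  k=0: S(0,0) = 51.2000
  k=1: S(1,0) = 59.3963; S(1,1) = 44.1347
  k=2: S(2,0) = 68.9047; S(2,1) = 51.2000; S(2,2) = 38.0444
  k=3: S(3,0) = 79.9352; S(3,1) = 59.3963; S(3,2) = 44.1347; S(3,3) = 32.7945
  k=4: S(4,0) = 92.7316; S(4,1) = 68.9047; S(4,2) = 51.2000; S(4,3) = 38.0444; S(4,4) = 28.2691
Terminal payoffs V(N, i) = max(S_T - K, 0):
  V(4,0) = 35.851593; V(4,1) = 12.024699; V(4,2) = 0.000000; V(4,3) = 0.000000; V(4,4) = 0.000000
Backward induction: V(k, i) = exp(-r*dt) * [p * V(k+1, i) + (1-p) * V(k+1, i+1)].
  V(3,0) = exp(-r*dt) * [p*35.851593 + (1-p)*12.024699] = 23.494356
  V(3,1) = exp(-r*dt) * [p*12.024699 + (1-p)*0.000000] = 5.835231
  V(3,2) = exp(-r*dt) * [p*0.000000 + (1-p)*0.000000] = 0.000000
  V(3,3) = exp(-r*dt) * [p*0.000000 + (1-p)*0.000000] = 0.000000
  V(2,0) = exp(-r*dt) * [p*23.494356 + (1-p)*5.835231] = 14.359635
  V(2,1) = exp(-r*dt) * [p*5.835231 + (1-p)*0.000000] = 2.831665
  V(2,2) = exp(-r*dt) * [p*0.000000 + (1-p)*0.000000] = 0.000000
  V(1,0) = exp(-r*dt) * [p*14.359635 + (1-p)*2.831665] = 8.403988
  V(1,1) = exp(-r*dt) * [p*2.831665 + (1-p)*0.000000] = 1.374124
  V(0,0) = exp(-r*dt) * [p*8.403988 + (1-p)*1.374124] = 4.774901


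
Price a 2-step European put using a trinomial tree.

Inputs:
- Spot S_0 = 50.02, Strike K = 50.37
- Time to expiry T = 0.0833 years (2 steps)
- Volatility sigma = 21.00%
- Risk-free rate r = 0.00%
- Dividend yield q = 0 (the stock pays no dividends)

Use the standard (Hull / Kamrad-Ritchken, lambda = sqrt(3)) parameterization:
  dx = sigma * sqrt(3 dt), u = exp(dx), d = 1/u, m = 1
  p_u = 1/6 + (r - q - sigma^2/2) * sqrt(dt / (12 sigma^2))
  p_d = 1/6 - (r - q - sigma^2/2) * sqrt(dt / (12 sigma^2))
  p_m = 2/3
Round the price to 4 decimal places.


dt = T/N = 0.041650; dx = sigma*sqrt(3*dt) = 0.074231
u = exp(dx) = 1.077056; d = 1/u = 0.928457
p_u = 0.160481, p_m = 0.666667, p_d = 0.172853
Discount per step: exp(-r*dt) = 1.000000
Stock lattice S(k, j) with j the centered position index:
  k=0: S(0,+0) = 50.0200
  k=1: S(1,-1) = 46.4414; S(1,+0) = 50.0200; S(1,+1) = 53.8743
  k=2: S(2,-2) = 43.1188; S(2,-1) = 46.4414; S(2,+0) = 50.0200; S(2,+1) = 53.8743; S(2,+2) = 58.0257
Terminal payoffs V(N, j) = max(K - S_T, 0):
  V(2,-2) = 7.251152; V(2,-1) = 3.928588; V(2,+0) = 0.350000; V(2,+1) = 0.000000; V(2,+2) = 0.000000
Backward induction: V(k, j) = exp(-r*dt) * [p_u * V(k+1, j+1) + p_m * V(k+1, j) + p_d * V(k+1, j-1)]
  V(1,-1) = exp(-r*dt) * [p_u*0.350000 + p_m*3.928588 + p_d*7.251152] = 3.928607
  V(1,+0) = exp(-r*dt) * [p_u*0.000000 + p_m*0.350000 + p_d*3.928588] = 0.912400
  V(1,+1) = exp(-r*dt) * [p_u*0.000000 + p_m*0.000000 + p_d*0.350000] = 0.060498
  V(0,+0) = exp(-r*dt) * [p_u*0.060498 + p_m*0.912400 + p_d*3.928607] = 1.297046

Answer: Price = V(0,0) = 1.2970


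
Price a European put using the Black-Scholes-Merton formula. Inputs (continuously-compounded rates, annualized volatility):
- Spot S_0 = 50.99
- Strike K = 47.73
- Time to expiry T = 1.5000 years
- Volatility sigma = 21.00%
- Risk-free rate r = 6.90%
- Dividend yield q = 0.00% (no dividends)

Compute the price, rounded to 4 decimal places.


d1 = (ln(S/K) + (r - q + 0.5*sigma^2) * T) / (sigma * sqrt(T)) = 0.78789744
d2 = d1 - sigma * sqrt(T) = 0.53070102
exp(-rT) = 0.90167602; exp(-qT) = 1.00000000
P = K * exp(-rT) * N(-d2) - S_0 * exp(-qT) * N(-d1)
N(-d1) = 0.21537835; N(-d2) = 0.29781299
P = 47.7300 * 0.90167602 * 0.29781299 - 50.9900 * 1.00000000 * 0.21537835 = 1.8348

Answer: Price = 1.8348


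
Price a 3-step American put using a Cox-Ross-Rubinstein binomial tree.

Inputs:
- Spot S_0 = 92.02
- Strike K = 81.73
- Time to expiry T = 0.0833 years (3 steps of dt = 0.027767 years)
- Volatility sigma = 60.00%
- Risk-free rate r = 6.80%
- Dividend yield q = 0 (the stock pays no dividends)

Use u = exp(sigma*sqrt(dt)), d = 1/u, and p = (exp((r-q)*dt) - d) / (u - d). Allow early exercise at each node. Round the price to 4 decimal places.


dt = T/N = 0.027767
u = exp(sigma*sqrt(dt)) = 1.105149; d = 1/u = 0.904856
p = (exp((r-q)*dt) - d) / (u - d) = 0.484462
Discount per step: exp(-r*dt) = 0.998114
Stock lattice S(k, i) with i counting down-moves:
  k=0: S(0,0) = 92.0200
  k=1: S(1,0) = 101.6958; S(1,1) = 83.2648
  k=2: S(2,0) = 112.3890; S(2,1) = 92.0200; S(2,2) = 75.3426
  k=3: S(3,0) = 124.2066; S(3,1) = 101.6958; S(3,2) = 83.2648; S(3,3) = 68.1742
Terminal payoffs V(N, i) = max(K - S_T, 0):
  V(3,0) = 0.000000; V(3,1) = 0.000000; V(3,2) = 0.000000; V(3,3) = 13.555817
Backward induction: V(k, i) = exp(-r*dt) * [p * V(k+1, i) + (1-p) * V(k+1, i+1)]; then take max(V_cont, immediate exercise) for American.
  V(2,0) = exp(-r*dt) * [p*0.000000 + (1-p)*0.000000] = 0.000000; exercise = 0.000000; V(2,0) = max -> 0.000000
  V(2,1) = exp(-r*dt) * [p*0.000000 + (1-p)*0.000000] = 0.000000; exercise = 0.000000; V(2,1) = max -> 0.000000
  V(2,2) = exp(-r*dt) * [p*0.000000 + (1-p)*13.555817] = 6.975362; exercise = 6.387382; V(2,2) = max -> 6.975362
  V(1,0) = exp(-r*dt) * [p*0.000000 + (1-p)*0.000000] = 0.000000; exercise = 0.000000; V(1,0) = max -> 0.000000
  V(1,1) = exp(-r*dt) * [p*0.000000 + (1-p)*6.975362] = 3.589284; exercise = 0.000000; V(1,1) = max -> 3.589284
  V(0,0) = exp(-r*dt) * [p*0.000000 + (1-p)*3.589284] = 1.846923; exercise = 0.000000; V(0,0) = max -> 1.846923

Answer: Price = V(0,0) = 1.8469


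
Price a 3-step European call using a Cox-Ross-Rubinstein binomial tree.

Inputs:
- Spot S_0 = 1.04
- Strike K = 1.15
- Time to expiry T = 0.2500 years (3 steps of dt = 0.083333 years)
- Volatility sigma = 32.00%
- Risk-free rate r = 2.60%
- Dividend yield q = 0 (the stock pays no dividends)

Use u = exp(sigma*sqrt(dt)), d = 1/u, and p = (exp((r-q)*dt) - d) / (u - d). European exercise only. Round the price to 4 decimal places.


dt = T/N = 0.083333
u = exp(sigma*sqrt(dt)) = 1.096777; d = 1/u = 0.911762
p = (exp((r-q)*dt) - d) / (u - d) = 0.488646
Discount per step: exp(-r*dt) = 0.997836
Stock lattice S(k, i) with i counting down-moves:
  k=0: S(0,0) = 1.0400
  k=1: S(1,0) = 1.1406; S(1,1) = 0.9482
  k=2: S(2,0) = 1.2510; S(2,1) = 1.0400; S(2,2) = 0.8646
  k=3: S(3,0) = 1.3721; S(3,1) = 1.1406; S(3,2) = 0.9482; S(3,3) = 0.7883
Terminal payoffs V(N, i) = max(S_T - K, 0):
  V(3,0) = 0.222109; V(3,1) = 0.000000; V(3,2) = 0.000000; V(3,3) = 0.000000
Backward induction: V(k, i) = exp(-r*dt) * [p * V(k+1, i) + (1-p) * V(k+1, i+1)].
  V(2,0) = exp(-r*dt) * [p*0.222109 + (1-p)*0.000000] = 0.108298
  V(2,1) = exp(-r*dt) * [p*0.000000 + (1-p)*0.000000] = 0.000000
  V(2,2) = exp(-r*dt) * [p*0.000000 + (1-p)*0.000000] = 0.000000
  V(1,0) = exp(-r*dt) * [p*0.108298 + (1-p)*0.000000] = 0.052805
  V(1,1) = exp(-r*dt) * [p*0.000000 + (1-p)*0.000000] = 0.000000
  V(0,0) = exp(-r*dt) * [p*0.052805 + (1-p)*0.000000] = 0.025747

Answer: Price = V(0,0) = 0.0257


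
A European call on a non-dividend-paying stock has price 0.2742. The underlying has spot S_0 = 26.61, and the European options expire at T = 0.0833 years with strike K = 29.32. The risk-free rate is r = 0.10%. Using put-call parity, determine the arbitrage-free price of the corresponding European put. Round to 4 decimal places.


Put-call parity: C - P = S_0 * exp(-qT) - K * exp(-rT).
S_0 * exp(-qT) = 26.6100 * 1.00000000 = 26.61000000
K * exp(-rT) = 29.3200 * 0.99991670 = 29.31755775
P = C - S*exp(-qT) + K*exp(-rT)
P = 0.2742 - 26.61000000 + 29.31755775 = 2.9818

Answer: Put price = 2.9818


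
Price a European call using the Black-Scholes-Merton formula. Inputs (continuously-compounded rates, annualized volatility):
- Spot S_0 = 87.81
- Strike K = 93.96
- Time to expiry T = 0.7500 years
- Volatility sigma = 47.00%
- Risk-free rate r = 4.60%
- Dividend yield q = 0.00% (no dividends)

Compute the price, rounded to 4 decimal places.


d1 = (ln(S/K) + (r - q + 0.5*sigma^2) * T) / (sigma * sqrt(T)) = 0.12196519
d2 = d1 - sigma * sqrt(T) = -0.28506675
exp(-rT) = 0.96608834; exp(-qT) = 1.00000000
C = S_0 * exp(-qT) * N(d1) - K * exp(-rT) * N(d2)
N(d1) = 0.54853671; N(d2) = 0.38779650
C = 87.8100 * 1.00000000 * 0.54853671 - 93.9600 * 0.96608834 * 0.38779650 = 12.9653

Answer: Price = 12.9653


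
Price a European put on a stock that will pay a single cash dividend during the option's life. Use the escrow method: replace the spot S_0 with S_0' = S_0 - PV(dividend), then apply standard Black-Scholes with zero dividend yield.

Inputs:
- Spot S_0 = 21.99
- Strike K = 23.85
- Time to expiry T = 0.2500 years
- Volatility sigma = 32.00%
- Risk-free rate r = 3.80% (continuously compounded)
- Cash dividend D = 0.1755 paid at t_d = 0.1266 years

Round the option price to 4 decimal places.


PV(D) = D * exp(-r * t_d) = 0.1755 * 0.99520075 = 0.17465773
S_0' = S_0 - PV(D) = 21.9900 - 0.17465773 = 21.81534227
d1 = (ln(S_0'/K) + (r + sigma^2/2)*T) / (sigma*sqrt(T)) = -0.41794201
d2 = d1 - sigma*sqrt(T) = -0.57794201
exp(-rT) = 0.99054498
N(-d1) = 0.66200524; N(-d2) = 0.71834836
P = K * exp(-rT) * N(-d2) - S_0' * N(-d1) = 23.8500 * 0.99054498 * 0.71834836 - 21.81534227 * 0.66200524 = 2.5287

Answer: Price = 2.5287


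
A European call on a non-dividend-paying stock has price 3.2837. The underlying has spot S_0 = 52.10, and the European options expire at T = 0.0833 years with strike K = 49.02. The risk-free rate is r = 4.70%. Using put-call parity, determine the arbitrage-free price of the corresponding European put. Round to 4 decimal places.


Put-call parity: C - P = S_0 * exp(-qT) - K * exp(-rT).
S_0 * exp(-qT) = 52.1000 * 1.00000000 = 52.10000000
K * exp(-rT) = 49.0200 * 0.99609255 = 48.82845700
P = C - S*exp(-qT) + K*exp(-rT)
P = 3.2837 - 52.10000000 + 48.82845700 = 0.0122

Answer: Put price = 0.0122


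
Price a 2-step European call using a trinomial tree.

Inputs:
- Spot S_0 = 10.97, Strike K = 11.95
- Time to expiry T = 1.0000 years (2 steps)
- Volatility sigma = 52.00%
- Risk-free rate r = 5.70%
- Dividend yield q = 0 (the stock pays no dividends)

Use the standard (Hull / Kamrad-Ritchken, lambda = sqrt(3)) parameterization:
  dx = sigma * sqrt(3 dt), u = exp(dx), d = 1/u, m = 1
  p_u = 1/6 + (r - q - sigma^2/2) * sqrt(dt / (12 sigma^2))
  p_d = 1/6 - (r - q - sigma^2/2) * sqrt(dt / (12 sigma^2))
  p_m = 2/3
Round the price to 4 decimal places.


Answer: Price = V(0,0) = 1.9812

Derivation:
dt = T/N = 0.500000; dx = sigma*sqrt(3*dt) = 0.636867
u = exp(dx) = 1.890549; d = 1/u = 0.528947
p_u = 0.135970, p_m = 0.666667, p_d = 0.197364
Discount per step: exp(-r*dt) = 0.971902
Stock lattice S(k, j) with j the centered position index:
  k=0: S(0,+0) = 10.9700
  k=1: S(1,-1) = 5.8025; S(1,+0) = 10.9700; S(1,+1) = 20.7393
  k=2: S(2,-2) = 3.0692; S(2,-1) = 5.8025; S(2,+0) = 10.9700; S(2,+1) = 20.7393; S(2,+2) = 39.2087
Terminal payoffs V(N, j) = max(S_T - K, 0):
  V(2,-2) = 0.000000; V(2,-1) = 0.000000; V(2,+0) = 0.000000; V(2,+1) = 8.789324; V(2,+2) = 27.258711
Backward induction: V(k, j) = exp(-r*dt) * [p_u * V(k+1, j+1) + p_m * V(k+1, j) + p_d * V(k+1, j-1)]
  V(1,-1) = exp(-r*dt) * [p_u*0.000000 + p_m*0.000000 + p_d*0.000000] = 0.000000
  V(1,+0) = exp(-r*dt) * [p_u*8.789324 + p_m*0.000000 + p_d*0.000000] = 1.161501
  V(1,+1) = exp(-r*dt) * [p_u*27.258711 + p_m*8.789324 + p_d*0.000000] = 9.297124
  V(0,+0) = exp(-r*dt) * [p_u*9.297124 + p_m*1.161501 + p_d*0.000000] = 1.981184


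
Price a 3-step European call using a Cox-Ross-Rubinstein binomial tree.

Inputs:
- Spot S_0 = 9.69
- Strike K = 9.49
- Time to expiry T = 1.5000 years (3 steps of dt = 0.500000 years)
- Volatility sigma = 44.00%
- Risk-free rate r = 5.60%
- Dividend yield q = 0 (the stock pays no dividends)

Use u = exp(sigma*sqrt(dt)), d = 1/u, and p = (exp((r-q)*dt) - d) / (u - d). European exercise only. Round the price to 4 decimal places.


dt = T/N = 0.500000
u = exp(sigma*sqrt(dt)) = 1.364963; d = 1/u = 0.732621
p = (exp((r-q)*dt) - d) / (u - d) = 0.467745
Discount per step: exp(-r*dt) = 0.972388
Stock lattice S(k, i) with i counting down-moves:
  k=0: S(0,0) = 9.6900
  k=1: S(1,0) = 13.2265; S(1,1) = 7.0991
  k=2: S(2,0) = 18.0537; S(2,1) = 9.6900; S(2,2) = 5.2009
  k=3: S(3,0) = 24.6426; S(3,1) = 13.2265; S(3,2) = 7.0991; S(3,3) = 3.8103
Terminal payoffs V(N, i) = max(S_T - K, 0):
  V(3,0) = 15.152569; V(3,1) = 3.736487; V(3,2) = 0.000000; V(3,3) = 0.000000
Backward induction: V(k, i) = exp(-r*dt) * [p * V(k+1, i) + (1-p) * V(k+1, i+1)].
  V(2,0) = exp(-r*dt) * [p*15.152569 + (1-p)*3.736487] = 8.825694
  V(2,1) = exp(-r*dt) * [p*3.736487 + (1-p)*0.000000] = 1.699467
  V(2,2) = exp(-r*dt) * [p*0.000000 + (1-p)*0.000000] = 0.000000
  V(1,0) = exp(-r*dt) * [p*8.825694 + (1-p)*1.699467] = 4.893764
  V(1,1) = exp(-r*dt) * [p*1.699467 + (1-p)*0.000000] = 0.772969
  V(0,0) = exp(-r*dt) * [p*4.893764 + (1-p)*0.772969] = 2.625887

Answer: Price = V(0,0) = 2.6259


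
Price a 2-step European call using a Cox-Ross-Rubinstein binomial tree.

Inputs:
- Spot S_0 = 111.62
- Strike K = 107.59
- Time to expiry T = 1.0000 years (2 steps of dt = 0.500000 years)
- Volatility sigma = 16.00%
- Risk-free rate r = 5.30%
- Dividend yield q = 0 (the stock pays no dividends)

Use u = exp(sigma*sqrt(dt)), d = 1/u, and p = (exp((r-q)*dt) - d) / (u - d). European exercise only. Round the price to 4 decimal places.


dt = T/N = 0.500000
u = exp(sigma*sqrt(dt)) = 1.119785; d = 1/u = 0.893028
p = (exp((r-q)*dt) - d) / (u - d) = 0.590173
Discount per step: exp(-r*dt) = 0.973848
Stock lattice S(k, i) with i counting down-moves:
  k=0: S(0,0) = 111.6200
  k=1: S(1,0) = 124.9904; S(1,1) = 99.6798
  k=2: S(2,0) = 139.9625; S(2,1) = 111.6200; S(2,2) = 89.0169
Terminal payoffs V(N, i) = max(S_T - K, 0):
  V(2,0) = 32.372484; V(2,1) = 4.030000; V(2,2) = 0.000000
Backward induction: V(k, i) = exp(-r*dt) * [p * V(k+1, i) + (1-p) * V(k+1, i+1)].
  V(1,0) = exp(-r*dt) * [p*32.372484 + (1-p)*4.030000] = 20.214138
  V(1,1) = exp(-r*dt) * [p*4.030000 + (1-p)*0.000000] = 2.316198
  V(0,0) = exp(-r*dt) * [p*20.214138 + (1-p)*2.316198] = 12.542269

Answer: Price = V(0,0) = 12.5423


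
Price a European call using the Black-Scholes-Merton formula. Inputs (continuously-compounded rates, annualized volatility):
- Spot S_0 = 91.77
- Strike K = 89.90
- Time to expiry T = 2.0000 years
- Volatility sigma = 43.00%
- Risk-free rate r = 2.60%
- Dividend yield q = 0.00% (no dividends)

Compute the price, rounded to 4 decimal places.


d1 = (ln(S/K) + (r - q + 0.5*sigma^2) * T) / (sigma * sqrt(T)) = 0.42342130
d2 = d1 - sigma * sqrt(T) = -0.18469053
exp(-rT) = 0.94932887; exp(-qT) = 1.00000000
C = S_0 * exp(-qT) * N(d1) - K * exp(-rT) * N(d2)
N(d1) = 0.66400605; N(d2) = 0.42673589
C = 91.7700 * 1.00000000 * 0.66400605 - 89.9000 * 0.94932887 * 0.42673589 = 24.5162

Answer: Price = 24.5162


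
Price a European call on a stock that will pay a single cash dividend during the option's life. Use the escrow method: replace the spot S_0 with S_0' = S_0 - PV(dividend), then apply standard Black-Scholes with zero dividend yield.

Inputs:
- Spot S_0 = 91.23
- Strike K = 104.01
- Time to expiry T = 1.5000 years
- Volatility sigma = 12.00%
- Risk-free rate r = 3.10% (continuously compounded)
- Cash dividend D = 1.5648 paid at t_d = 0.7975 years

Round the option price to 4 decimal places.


PV(D) = D * exp(-r * t_d) = 1.5648 * 0.97558060 = 1.52658852
S_0' = S_0 - PV(D) = 91.2300 - 1.52658852 = 89.70341148
d1 = (ln(S_0'/K) + (r + sigma^2/2)*T) / (sigma*sqrt(T)) = -0.61698733
d2 = d1 - sigma*sqrt(T) = -0.76395671
exp(-rT) = 0.95456456
N(d1) = 0.26862154; N(d2) = 0.22244652
C = S_0' * N(d1) - K * exp(-rT) * N(d2) = 89.70341148 * 0.26862154 - 104.0100 * 0.95456456 * 0.22244652 = 2.0108

Answer: Price = 2.0108


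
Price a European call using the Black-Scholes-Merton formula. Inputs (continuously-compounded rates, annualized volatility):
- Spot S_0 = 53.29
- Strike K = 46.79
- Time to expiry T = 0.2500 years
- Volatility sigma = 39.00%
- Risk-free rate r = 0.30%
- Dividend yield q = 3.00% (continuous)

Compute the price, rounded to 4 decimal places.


d1 = (ln(S/K) + (r - q + 0.5*sigma^2) * T) / (sigma * sqrt(T)) = 0.72995739
d2 = d1 - sigma * sqrt(T) = 0.53495739
exp(-rT) = 0.99925028; exp(-qT) = 0.99252805
C = S_0 * exp(-qT) * N(d1) - K * exp(-rT) * N(d2)
N(d1) = 0.76729189; N(d2) = 0.70366034
C = 53.2900 * 0.99252805 * 0.76729189 - 46.7900 * 0.99925028 * 0.70366034 = 7.6839

Answer: Price = 7.6839


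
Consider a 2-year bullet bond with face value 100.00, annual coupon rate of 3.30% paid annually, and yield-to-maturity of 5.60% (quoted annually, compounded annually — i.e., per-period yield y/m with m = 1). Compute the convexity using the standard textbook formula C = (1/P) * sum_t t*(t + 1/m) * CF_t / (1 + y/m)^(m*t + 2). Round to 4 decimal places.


Coupon per period c = face * coupon_rate / m = 3.300000
Periods per year m = 1; per-period yield y/m = 0.056000
Number of cashflows N = 2
Cashflows (t years, CF_t, discount factor 1/(1+y/m)^(m*t), PV):
  t = 1.0000: CF_t = 3.300000, DF = 0.946970, PV = 3.125000
  t = 2.0000: CF_t = 103.300000, DF = 0.896752, PV = 92.634441
Price P = sum_t PV_t = 95.759441
Convexity numerator sum_t t*(t + 1/m) * CF_t / (1+y/m)^(m*t + 2):
  t = 1.0000: term = 5.604698
  t = 2.0000: term = 498.420503
Convexity = (1/P) * sum = 504.025201 / 95.759441 = 5.263452

Answer: Convexity = 5.2635


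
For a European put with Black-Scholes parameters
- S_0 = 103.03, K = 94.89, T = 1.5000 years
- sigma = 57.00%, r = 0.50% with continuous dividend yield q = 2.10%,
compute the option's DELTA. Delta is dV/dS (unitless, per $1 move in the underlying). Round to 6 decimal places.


d1 = 0.4325668275; d2 = -0.2655377492
phi(d1) = 0.3633111813; exp(-qT) = 0.9689909565; exp(-rT) = 0.9925280548
N(-d1) = 0.3326647466
Delta = -exp(-qT) * N(-d1) = -0.9689909565 * 0.3326647466 = -0.322349

Answer: Delta = -0.322349


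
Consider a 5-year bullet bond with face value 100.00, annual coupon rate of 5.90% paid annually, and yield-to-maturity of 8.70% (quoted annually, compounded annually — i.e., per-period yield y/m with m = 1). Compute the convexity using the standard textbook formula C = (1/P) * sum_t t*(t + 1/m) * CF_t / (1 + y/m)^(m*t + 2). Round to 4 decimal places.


Answer: Convexity = 21.6180

Derivation:
Coupon per period c = face * coupon_rate / m = 5.900000
Periods per year m = 1; per-period yield y/m = 0.087000
Number of cashflows N = 5
Cashflows (t years, CF_t, discount factor 1/(1+y/m)^(m*t), PV):
  t = 1.0000: CF_t = 5.900000, DF = 0.919963, PV = 5.427783
  t = 2.0000: CF_t = 5.900000, DF = 0.846332, PV = 4.993361
  t = 3.0000: CF_t = 5.900000, DF = 0.778595, PV = 4.593708
  t = 4.0000: CF_t = 5.900000, DF = 0.716278, PV = 4.226042
  t = 5.0000: CF_t = 105.900000, DF = 0.658950, PV = 69.782776
Price P = sum_t PV_t = 89.023669
Convexity numerator sum_t t*(t + 1/m) * CF_t / (1+y/m)^(m*t + 2):
  t = 1.0000: term = 9.187416
  t = 2.0000: term = 25.356254
  t = 3.0000: term = 46.653640
  t = 4.0000: term = 71.532721
  t = 5.0000: term = 1771.782493
Convexity = (1/P) * sum = 1924.512524 / 89.023669 = 21.617987


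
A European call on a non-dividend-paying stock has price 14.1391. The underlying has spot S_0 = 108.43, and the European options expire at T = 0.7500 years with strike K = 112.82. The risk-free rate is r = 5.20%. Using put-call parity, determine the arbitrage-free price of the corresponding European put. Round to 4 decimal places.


Put-call parity: C - P = S_0 * exp(-qT) - K * exp(-rT).
S_0 * exp(-qT) = 108.4300 * 1.00000000 = 108.43000000
K * exp(-rT) = 112.8200 * 0.96175071 = 108.50471501
P = C - S*exp(-qT) + K*exp(-rT)
P = 14.1391 - 108.43000000 + 108.50471501 = 14.2138

Answer: Put price = 14.2138


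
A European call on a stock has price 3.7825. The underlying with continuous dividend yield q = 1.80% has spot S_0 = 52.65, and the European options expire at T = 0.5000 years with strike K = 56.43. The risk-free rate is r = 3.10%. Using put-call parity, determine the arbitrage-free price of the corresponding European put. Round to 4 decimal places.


Answer: Put price = 7.1663

Derivation:
Put-call parity: C - P = S_0 * exp(-qT) - K * exp(-rT).
S_0 * exp(-qT) = 52.6500 * 0.99104038 = 52.17827594
K * exp(-rT) = 56.4300 * 0.98461951 = 55.56207877
P = C - S*exp(-qT) + K*exp(-rT)
P = 3.7825 - 52.17827594 + 55.56207877 = 7.1663


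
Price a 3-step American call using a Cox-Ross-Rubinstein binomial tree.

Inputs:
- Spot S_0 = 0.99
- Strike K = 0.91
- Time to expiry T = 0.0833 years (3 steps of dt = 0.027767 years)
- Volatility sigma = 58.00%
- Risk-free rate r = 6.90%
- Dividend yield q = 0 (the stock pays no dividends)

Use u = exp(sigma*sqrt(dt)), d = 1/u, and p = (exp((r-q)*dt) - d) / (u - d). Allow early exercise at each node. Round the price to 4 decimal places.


Answer: Price = V(0,0) = 0.1124

Derivation:
dt = T/N = 0.027767
u = exp(sigma*sqrt(dt)) = 1.101472; d = 1/u = 0.907876
p = (exp((r-q)*dt) - d) / (u - d) = 0.485763
Discount per step: exp(-r*dt) = 0.998086
Stock lattice S(k, i) with i counting down-moves:
  k=0: S(0,0) = 0.9900
  k=1: S(1,0) = 1.0905; S(1,1) = 0.8988
  k=2: S(2,0) = 1.2011; S(2,1) = 0.9900; S(2,2) = 0.8160
  k=3: S(3,0) = 1.3230; S(3,1) = 1.0905; S(3,2) = 0.8988; S(3,3) = 0.7408
Terminal payoffs V(N, i) = max(S_T - K, 0):
  V(3,0) = 0.412986; V(3,1) = 0.180457; V(3,2) = 0.000000; V(3,3) = 0.000000
Backward induction: V(k, i) = exp(-r*dt) * [p * V(k+1, i) + (1-p) * V(k+1, i+1)]; then take max(V_cont, immediate exercise) for American.
  V(2,0) = exp(-r*dt) * [p*0.412986 + (1-p)*0.180457] = 0.292850; exercise = 0.291108; V(2,0) = max -> 0.292850
  V(2,1) = exp(-r*dt) * [p*0.180457 + (1-p)*0.000000] = 0.087492; exercise = 0.080000; V(2,1) = max -> 0.087492
  V(2,2) = exp(-r*dt) * [p*0.000000 + (1-p)*0.000000] = 0.000000; exercise = 0.000000; V(2,2) = max -> 0.000000
  V(1,0) = exp(-r*dt) * [p*0.292850 + (1-p)*0.087492] = 0.186888; exercise = 0.180457; V(1,0) = max -> 0.186888
  V(1,1) = exp(-r*dt) * [p*0.087492 + (1-p)*0.000000] = 0.042419; exercise = 0.000000; V(1,1) = max -> 0.042419
  V(0,0) = exp(-r*dt) * [p*0.186888 + (1-p)*0.042419] = 0.112381; exercise = 0.080000; V(0,0) = max -> 0.112381


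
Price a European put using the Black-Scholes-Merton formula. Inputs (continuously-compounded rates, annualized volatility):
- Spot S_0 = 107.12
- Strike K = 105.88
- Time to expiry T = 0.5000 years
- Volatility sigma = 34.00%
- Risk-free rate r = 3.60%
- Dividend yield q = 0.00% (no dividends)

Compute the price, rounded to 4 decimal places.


d1 = (ln(S/K) + (r - q + 0.5*sigma^2) * T) / (sigma * sqrt(T)) = 0.24350813
d2 = d1 - sigma * sqrt(T) = 0.00309182
exp(-rT) = 0.98216103; exp(-qT) = 1.00000000
P = K * exp(-rT) * N(-d2) - S_0 * exp(-qT) * N(-d1)
N(-d1) = 0.40380590; N(-d2) = 0.49876654
P = 105.8800 * 0.98216103 * 0.49876654 - 107.1200 * 1.00000000 * 0.40380590 = 8.6116

Answer: Price = 8.6116


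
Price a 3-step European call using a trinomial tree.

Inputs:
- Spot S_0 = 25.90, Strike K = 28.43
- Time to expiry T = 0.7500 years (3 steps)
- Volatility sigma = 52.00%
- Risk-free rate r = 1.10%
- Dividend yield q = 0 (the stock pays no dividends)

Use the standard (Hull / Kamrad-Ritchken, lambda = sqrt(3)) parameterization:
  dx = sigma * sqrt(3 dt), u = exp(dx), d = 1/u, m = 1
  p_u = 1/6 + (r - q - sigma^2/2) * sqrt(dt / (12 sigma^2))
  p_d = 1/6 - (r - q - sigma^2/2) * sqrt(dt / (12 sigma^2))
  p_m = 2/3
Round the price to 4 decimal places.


Answer: Price = V(0,0) = 3.6489

Derivation:
dt = T/N = 0.250000; dx = sigma*sqrt(3*dt) = 0.450333
u = exp(dx) = 1.568835; d = 1/u = 0.637416
p_u = 0.132192, p_m = 0.666667, p_d = 0.201141
Discount per step: exp(-r*dt) = 0.997254
Stock lattice S(k, j) with j the centered position index:
  k=0: S(0,+0) = 25.9000
  k=1: S(1,-1) = 16.5091; S(1,+0) = 25.9000; S(1,+1) = 40.6328
  k=2: S(2,-2) = 10.5231; S(2,-1) = 16.5091; S(2,+0) = 25.9000; S(2,+1) = 40.6328; S(2,+2) = 63.7462
  k=3: S(3,-3) = 6.7076; S(3,-2) = 10.5231; S(3,-1) = 16.5091; S(3,+0) = 25.9000; S(3,+1) = 40.6328; S(3,+2) = 63.7462; S(3,+3) = 100.0072
Terminal payoffs V(N, j) = max(S_T - K, 0):
  V(3,-3) = 0.000000; V(3,-2) = 0.000000; V(3,-1) = 0.000000; V(3,+0) = 0.000000; V(3,+1) = 12.202823; V(3,+2) = 35.316188; V(3,+3) = 71.577242
Backward induction: V(k, j) = exp(-r*dt) * [p_u * V(k+1, j+1) + p_m * V(k+1, j) + p_d * V(k+1, j-1)]
  V(2,-2) = exp(-r*dt) * [p_u*0.000000 + p_m*0.000000 + p_d*0.000000] = 0.000000
  V(2,-1) = exp(-r*dt) * [p_u*0.000000 + p_m*0.000000 + p_d*0.000000] = 0.000000
  V(2,+0) = exp(-r*dt) * [p_u*12.202823 + p_m*0.000000 + p_d*0.000000] = 1.608688
  V(2,+1) = exp(-r*dt) * [p_u*35.316188 + p_m*12.202823 + p_d*0.000000] = 12.768578
  V(2,+2) = exp(-r*dt) * [p_u*71.577242 + p_m*35.316188 + p_d*12.202823] = 35.363185
  V(1,-1) = exp(-r*dt) * [p_u*1.608688 + p_m*0.000000 + p_d*0.000000] = 0.212072
  V(1,+0) = exp(-r*dt) * [p_u*12.768578 + p_m*1.608688 + p_d*0.000000] = 2.752784
  V(1,+1) = exp(-r*dt) * [p_u*35.363185 + p_m*12.768578 + p_d*1.608688] = 13.473592
  V(0,+0) = exp(-r*dt) * [p_u*13.473592 + p_m*2.752784 + p_d*0.212072] = 3.648901


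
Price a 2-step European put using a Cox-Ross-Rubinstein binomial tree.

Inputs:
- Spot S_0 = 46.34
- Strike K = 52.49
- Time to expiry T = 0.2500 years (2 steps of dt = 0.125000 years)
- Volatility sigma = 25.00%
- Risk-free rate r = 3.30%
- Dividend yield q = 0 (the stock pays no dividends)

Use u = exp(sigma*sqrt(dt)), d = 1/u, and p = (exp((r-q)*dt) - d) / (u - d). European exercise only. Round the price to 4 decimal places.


dt = T/N = 0.125000
u = exp(sigma*sqrt(dt)) = 1.092412; d = 1/u = 0.915405
p = (exp((r-q)*dt) - d) / (u - d) = 0.501270
Discount per step: exp(-r*dt) = 0.995883
Stock lattice S(k, i) with i counting down-moves:
  k=0: S(0,0) = 46.3400
  k=1: S(1,0) = 50.6224; S(1,1) = 42.4199
  k=2: S(2,0) = 55.3005; S(2,1) = 46.3400; S(2,2) = 38.8314
Terminal payoffs V(N, i) = max(K - S_T, 0):
  V(2,0) = 0.000000; V(2,1) = 6.150000; V(2,2) = 13.658615
Backward induction: V(k, i) = exp(-r*dt) * [p * V(k+1, i) + (1-p) * V(k+1, i+1)].
  V(1,0) = exp(-r*dt) * [p*0.000000 + (1-p)*6.150000] = 3.054566
  V(1,1) = exp(-r*dt) * [p*6.150000 + (1-p)*13.658615] = 9.854043
  V(0,0) = exp(-r*dt) * [p*3.054566 + (1-p)*9.854043] = 6.419138

Answer: Price = V(0,0) = 6.4191


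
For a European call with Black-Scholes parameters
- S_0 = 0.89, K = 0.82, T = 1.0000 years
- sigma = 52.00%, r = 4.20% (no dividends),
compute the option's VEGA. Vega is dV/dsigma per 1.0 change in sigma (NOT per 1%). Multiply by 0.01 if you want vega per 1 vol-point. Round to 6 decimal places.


Answer: Vega = 0.313604

Derivation:
d1 = 0.4983021586; d2 = -0.0216978414
phi(d1) = 0.3523638213; exp(-qT) = 1.0000000000; exp(-rT) = 0.9588697806
Vega = S * exp(-qT) * phi(d1) * sqrt(T) = 0.8900 * 1.0000000000 * 0.3523638213 * 1.0000000000 = 0.313604


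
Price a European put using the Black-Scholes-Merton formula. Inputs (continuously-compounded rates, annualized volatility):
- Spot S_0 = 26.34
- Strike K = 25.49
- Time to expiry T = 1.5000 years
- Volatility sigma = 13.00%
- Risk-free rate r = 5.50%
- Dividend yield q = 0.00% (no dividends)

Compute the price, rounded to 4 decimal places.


Answer: Price = 0.5418

Derivation:
d1 = (ln(S/K) + (r - q + 0.5*sigma^2) * T) / (sigma * sqrt(T)) = 0.80379364
d2 = d1 - sigma * sqrt(T) = 0.64457681
exp(-rT) = 0.92081144; exp(-qT) = 1.00000000
P = K * exp(-rT) * N(-d2) - S_0 * exp(-qT) * N(-d1)
N(-d1) = 0.21075808; N(-d2) = 0.25960073
P = 25.4900 * 0.92081144 * 0.25960073 - 26.3400 * 1.00000000 * 0.21075808 = 0.5418


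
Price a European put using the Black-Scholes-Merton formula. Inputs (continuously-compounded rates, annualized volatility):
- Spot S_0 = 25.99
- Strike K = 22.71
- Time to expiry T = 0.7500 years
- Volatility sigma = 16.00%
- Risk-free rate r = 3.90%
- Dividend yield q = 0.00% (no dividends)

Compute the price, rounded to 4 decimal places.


d1 = (ln(S/K) + (r - q + 0.5*sigma^2) * T) / (sigma * sqrt(T)) = 1.25397947
d2 = d1 - sigma * sqrt(T) = 1.11541541
exp(-rT) = 0.97117364; exp(-qT) = 1.00000000
P = K * exp(-rT) * N(-d2) - S_0 * exp(-qT) * N(-d1)
N(-d1) = 0.10492473; N(-d2) = 0.13233623
P = 22.7100 * 0.97117364 * 0.13233623 - 25.9900 * 1.00000000 * 0.10492473 = 0.1917

Answer: Price = 0.1917


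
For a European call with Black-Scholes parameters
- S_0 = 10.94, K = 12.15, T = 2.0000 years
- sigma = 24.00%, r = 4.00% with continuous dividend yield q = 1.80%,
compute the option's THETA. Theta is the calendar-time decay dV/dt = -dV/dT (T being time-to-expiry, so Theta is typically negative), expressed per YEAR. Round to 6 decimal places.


d1 = -0.0097326554; d2 = -0.3491439104
phi(d1) = 0.3989233860; exp(-qT) = 0.9646402935; exp(-rT) = 0.9231163464
Theta = -S*exp(-qT)*phi(d1)*sigma/(2*sqrt(T)) - r*K*exp(-rT)*N(d2) + q*S*exp(-qT)*N(d1)
N(d1) = 0.4961172935; N(d2) = 0.3634906363; sqrt(T) = 1.4142135624
Term 1 = -10.9400 * 0.9646402935 * 0.3989233860 * 0.2400 / (2 * 1.4142135624) = -0.3572222203
Term 2 = -0.0400 * 12.1500 * 0.9231163464 * 0.3634906363 = -0.1630744560
Term 3 = 0.0180 * 10.9400 * 0.9646402935 * 0.4961172935 = 0.0942409361
Theta = -0.3572222203 + (-0.1630744560) + (0.0942409361) = -0.426056

Answer: Theta = -0.426056


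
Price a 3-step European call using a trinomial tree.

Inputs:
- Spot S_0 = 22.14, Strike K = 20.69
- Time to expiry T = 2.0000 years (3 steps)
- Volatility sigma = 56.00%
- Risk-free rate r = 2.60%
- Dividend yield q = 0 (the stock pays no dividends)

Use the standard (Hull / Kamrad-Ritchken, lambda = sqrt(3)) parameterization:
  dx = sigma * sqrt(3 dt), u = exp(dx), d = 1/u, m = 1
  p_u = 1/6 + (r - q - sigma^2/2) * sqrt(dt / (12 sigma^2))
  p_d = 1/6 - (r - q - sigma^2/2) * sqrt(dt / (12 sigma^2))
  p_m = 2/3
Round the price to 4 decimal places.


Answer: Price = V(0,0) = 7.0985

Derivation:
dt = T/N = 0.666667; dx = sigma*sqrt(3*dt) = 0.791960
u = exp(dx) = 2.207718; d = 1/u = 0.452956
p_u = 0.111613, p_m = 0.666667, p_d = 0.221720
Discount per step: exp(-r*dt) = 0.982816
Stock lattice S(k, j) with j the centered position index:
  k=0: S(0,+0) = 22.1400
  k=1: S(1,-1) = 10.0285; S(1,+0) = 22.1400; S(1,+1) = 48.8789
  k=2: S(2,-2) = 4.5425; S(2,-1) = 10.0285; S(2,+0) = 22.1400; S(2,+1) = 48.8789; S(2,+2) = 107.9108
  k=3: S(3,-3) = 2.0575; S(3,-2) = 4.5425; S(3,-1) = 10.0285; S(3,+0) = 22.1400; S(3,+1) = 48.8789; S(3,+2) = 107.9108; S(3,+3) = 238.2367
Terminal payoffs V(N, j) = max(S_T - K, 0):
  V(3,-3) = 0.000000; V(3,-2) = 0.000000; V(3,-1) = 0.000000; V(3,+0) = 1.450000; V(3,+1) = 28.188886; V(3,+2) = 87.220817; V(3,+3) = 217.546699
Backward induction: V(k, j) = exp(-r*dt) * [p_u * V(k+1, j+1) + p_m * V(k+1, j) + p_d * V(k+1, j-1)]
  V(2,-2) = exp(-r*dt) * [p_u*0.000000 + p_m*0.000000 + p_d*0.000000] = 0.000000
  V(2,-1) = exp(-r*dt) * [p_u*1.450000 + p_m*0.000000 + p_d*0.000000] = 0.159058
  V(2,+0) = exp(-r*dt) * [p_u*28.188886 + p_m*1.450000 + p_d*0.000000] = 4.042246
  V(2,+1) = exp(-r*dt) * [p_u*87.220817 + p_m*28.188886 + p_d*1.450000] = 28.353350
  V(2,+2) = exp(-r*dt) * [p_u*217.546699 + p_m*87.220817 + p_d*28.188886] = 87.154520
  V(1,-1) = exp(-r*dt) * [p_u*4.042246 + p_m*0.159058 + p_d*0.000000] = 0.547633
  V(1,+0) = exp(-r*dt) * [p_u*28.353350 + p_m*4.042246 + p_d*0.159058] = 5.793415
  V(1,+1) = exp(-r*dt) * [p_u*87.154520 + p_m*28.353350 + p_d*4.042246] = 29.018713
  V(0,+0) = exp(-r*dt) * [p_u*29.018713 + p_m*5.793415 + p_d*0.547633] = 7.098461


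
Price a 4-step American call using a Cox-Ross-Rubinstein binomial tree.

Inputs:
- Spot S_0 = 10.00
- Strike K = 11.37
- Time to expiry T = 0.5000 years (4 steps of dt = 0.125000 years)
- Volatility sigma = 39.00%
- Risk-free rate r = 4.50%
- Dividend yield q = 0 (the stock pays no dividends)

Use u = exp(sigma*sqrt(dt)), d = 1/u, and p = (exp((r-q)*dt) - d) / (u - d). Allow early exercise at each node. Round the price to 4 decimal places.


Answer: Price = V(0,0) = 0.7432

Derivation:
dt = T/N = 0.125000
u = exp(sigma*sqrt(dt)) = 1.147844; d = 1/u = 0.871198
p = (exp((r-q)*dt) - d) / (u - d) = 0.485973
Discount per step: exp(-r*dt) = 0.994391
Stock lattice S(k, i) with i counting down-moves:
  k=0: S(0,0) = 10.0000
  k=1: S(1,0) = 11.4784; S(1,1) = 8.7120
  k=2: S(2,0) = 13.1755; S(2,1) = 10.0000; S(2,2) = 7.5899
  k=3: S(3,0) = 15.1234; S(3,1) = 11.4784; S(3,2) = 8.7120; S(3,3) = 6.6123
  k=4: S(4,0) = 17.3593; S(4,1) = 13.1755; S(4,2) = 10.0000; S(4,3) = 7.5899; S(4,4) = 5.7606
Terminal payoffs V(N, i) = max(S_T - K, 0):
  V(4,0) = 5.989300; V(4,1) = 1.805470; V(4,2) = 0.000000; V(4,3) = 0.000000; V(4,4) = 0.000000
Backward induction: V(k, i) = exp(-r*dt) * [p * V(k+1, i) + (1-p) * V(k+1, i+1)]; then take max(V_cont, immediate exercise) for American.
  V(3,0) = exp(-r*dt) * [p*5.989300 + (1-p)*1.805470] = 3.817167; exercise = 3.753390; V(3,0) = max -> 3.817167
  V(3,1) = exp(-r*dt) * [p*1.805470 + (1-p)*0.000000] = 0.872488; exercise = 0.108445; V(3,1) = max -> 0.872488
  V(3,2) = exp(-r*dt) * [p*0.000000 + (1-p)*0.000000] = 0.000000; exercise = 0.000000; V(3,2) = max -> 0.000000
  V(3,3) = exp(-r*dt) * [p*0.000000 + (1-p)*0.000000] = 0.000000; exercise = 0.000000; V(3,3) = max -> 0.000000
  V(2,0) = exp(-r*dt) * [p*3.817167 + (1-p)*0.872488] = 2.290602; exercise = 1.805470; V(2,0) = max -> 2.290602
  V(2,1) = exp(-r*dt) * [p*0.872488 + (1-p)*0.000000] = 0.421628; exercise = 0.000000; V(2,1) = max -> 0.421628
  V(2,2) = exp(-r*dt) * [p*0.000000 + (1-p)*0.000000] = 0.000000; exercise = 0.000000; V(2,2) = max -> 0.000000
  V(1,0) = exp(-r*dt) * [p*2.290602 + (1-p)*0.421628] = 1.322439; exercise = 0.108445; V(1,0) = max -> 1.322439
  V(1,1) = exp(-r*dt) * [p*0.421628 + (1-p)*0.000000] = 0.203750; exercise = 0.000000; V(1,1) = max -> 0.203750
  V(0,0) = exp(-r*dt) * [p*1.322439 + (1-p)*0.203750] = 0.743211; exercise = 0.000000; V(0,0) = max -> 0.743211
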